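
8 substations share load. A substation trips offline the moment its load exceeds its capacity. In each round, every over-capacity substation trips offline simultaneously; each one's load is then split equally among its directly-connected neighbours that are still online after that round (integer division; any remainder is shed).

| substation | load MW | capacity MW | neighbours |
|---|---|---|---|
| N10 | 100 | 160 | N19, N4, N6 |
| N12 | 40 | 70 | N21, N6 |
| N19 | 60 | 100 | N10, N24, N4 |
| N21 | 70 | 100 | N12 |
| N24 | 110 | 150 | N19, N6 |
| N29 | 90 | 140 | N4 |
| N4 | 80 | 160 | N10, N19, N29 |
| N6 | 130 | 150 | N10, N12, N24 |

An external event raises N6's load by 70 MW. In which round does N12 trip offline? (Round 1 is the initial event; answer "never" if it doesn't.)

Round 1 — N6 at 200 > 150. N6 trips offline.
  N6 sheds 200 MW to N10, N12, N24: 66 each (2 lost).
    N10: 100+66 = 166 > 160
    N12: 40+66 = 106 > 70
    N24: 110+66 = 176 > 150
Round 2 — N10, N12, N24 trip offline.
  N10 sheds 166 MW to N19, N4: 83 each.
    N19: 60+83 = 143 > 100
    N4: 80+83 = 163 > 160
  N12 sheds 106 MW to N21: 106 each.
    N21: 70+106 = 176 > 100
  N24 sheds 176 MW to N19: 176 each.
    N19: 143+176 = 319 > 100
Round 3 — N19, N21, N4 trip offline.
  N19 sheds 319 MW: no online neighbours, lost.
  N21 sheds 176 MW: no online neighbours, lost.
  N4 sheds 163 MW to N29: 163 each.
    N29: 90+163 = 253 > 140
Round 4 — N29 trips offline.
  N29 sheds 253 MW: no online neighbours, lost.
No further trips.

2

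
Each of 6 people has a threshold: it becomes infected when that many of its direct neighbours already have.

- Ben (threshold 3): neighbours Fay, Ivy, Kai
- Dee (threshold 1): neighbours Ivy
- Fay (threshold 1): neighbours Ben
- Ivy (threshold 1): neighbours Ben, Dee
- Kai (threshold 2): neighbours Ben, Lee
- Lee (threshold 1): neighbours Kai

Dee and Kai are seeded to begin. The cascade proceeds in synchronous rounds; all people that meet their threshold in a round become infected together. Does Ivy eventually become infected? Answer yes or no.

yes

Round 1 — Dee, Kai become infected (initial).
Round 2 — checking thresholds:
  Ben: 1 of 3 neighbours < 3, below threshold.
  Ivy: 1 of 2 neighbours ≥ 1, becomes infected.
  Lee: 1 of 1 neighbours ≥ 1, becomes infected.
Round 3 — no new infections; cascade stops.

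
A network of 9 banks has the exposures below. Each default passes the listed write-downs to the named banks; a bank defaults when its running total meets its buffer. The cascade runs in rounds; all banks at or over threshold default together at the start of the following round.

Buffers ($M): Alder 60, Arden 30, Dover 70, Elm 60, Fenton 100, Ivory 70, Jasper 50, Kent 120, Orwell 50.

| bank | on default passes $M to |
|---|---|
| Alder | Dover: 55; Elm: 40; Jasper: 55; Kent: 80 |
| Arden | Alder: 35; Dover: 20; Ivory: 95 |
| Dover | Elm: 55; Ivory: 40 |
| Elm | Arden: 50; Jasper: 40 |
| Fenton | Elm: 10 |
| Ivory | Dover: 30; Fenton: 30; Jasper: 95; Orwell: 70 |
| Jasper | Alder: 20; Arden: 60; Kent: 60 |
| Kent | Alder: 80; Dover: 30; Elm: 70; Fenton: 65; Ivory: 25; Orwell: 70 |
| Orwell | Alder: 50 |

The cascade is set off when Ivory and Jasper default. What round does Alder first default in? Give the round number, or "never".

3

Round 1 — Ivory, Jasper default (initial).
  Alder: +20 → 20 < 60
  Arden: +60 → 60 ≥ 30
  Dover: +30 → 30 < 70
  Fenton: +30 → 30 < 100
  Kent: +60 → 60 < 120
  Orwell: +70 → 70 ≥ 50
Round 2 — Arden, Orwell default.
  Alder: +35+50 → 105 ≥ 60
  Dover: +20 → 50 < 70
Round 3 — Alder defaults.
  Dover: +55 → 105 ≥ 70
  Elm: +40 → 40 < 60
  Kent: +80 → 140 ≥ 120
Round 4 — Dover, Kent default.
  Elm: +55+70 → 165 ≥ 60
  Fenton: +65 → 95 < 100
Round 5 — Elm defaults.
No further defaults.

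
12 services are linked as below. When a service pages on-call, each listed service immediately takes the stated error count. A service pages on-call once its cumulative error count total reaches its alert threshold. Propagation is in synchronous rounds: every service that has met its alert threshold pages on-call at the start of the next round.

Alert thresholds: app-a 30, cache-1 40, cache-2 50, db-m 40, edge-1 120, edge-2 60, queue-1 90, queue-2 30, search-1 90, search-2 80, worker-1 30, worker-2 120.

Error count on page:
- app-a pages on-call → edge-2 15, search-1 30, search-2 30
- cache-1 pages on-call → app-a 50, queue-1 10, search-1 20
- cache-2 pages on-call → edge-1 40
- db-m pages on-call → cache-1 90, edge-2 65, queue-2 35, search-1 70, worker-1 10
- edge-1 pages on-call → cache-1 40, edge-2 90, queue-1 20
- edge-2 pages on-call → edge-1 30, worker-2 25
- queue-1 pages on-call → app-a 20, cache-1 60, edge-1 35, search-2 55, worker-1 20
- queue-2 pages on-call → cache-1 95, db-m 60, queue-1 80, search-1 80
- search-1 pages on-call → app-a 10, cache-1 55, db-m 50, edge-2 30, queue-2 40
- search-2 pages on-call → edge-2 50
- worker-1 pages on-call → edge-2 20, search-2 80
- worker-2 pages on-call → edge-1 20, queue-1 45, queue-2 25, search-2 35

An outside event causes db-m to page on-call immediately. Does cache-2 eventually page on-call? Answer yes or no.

Round 1 — db-m pages on-call (initial).
  cache-1: +90 → 90 ≥ 40
  edge-2: +65 → 65 ≥ 60
  queue-2: +35 → 35 ≥ 30
  search-1: +70 → 70 < 90
  worker-1: +10 → 10 < 30
Round 2 — cache-1, edge-2, queue-2 page on-call.
  app-a: +50 → 50 ≥ 30
  edge-1: +30 → 30 < 120
  queue-1: +10+80 → 90 ≥ 90
  search-1: +20+80 → 170 ≥ 90
  worker-2: +25 → 25 < 120
Round 3 — app-a, queue-1, search-1 page on-call.
  edge-1: +35 → 65 < 120
  search-2: +30+55 → 85 ≥ 80
  worker-1: +20 → 30 ≥ 30
Round 4 — search-2, worker-1 page on-call.
No further pages.

no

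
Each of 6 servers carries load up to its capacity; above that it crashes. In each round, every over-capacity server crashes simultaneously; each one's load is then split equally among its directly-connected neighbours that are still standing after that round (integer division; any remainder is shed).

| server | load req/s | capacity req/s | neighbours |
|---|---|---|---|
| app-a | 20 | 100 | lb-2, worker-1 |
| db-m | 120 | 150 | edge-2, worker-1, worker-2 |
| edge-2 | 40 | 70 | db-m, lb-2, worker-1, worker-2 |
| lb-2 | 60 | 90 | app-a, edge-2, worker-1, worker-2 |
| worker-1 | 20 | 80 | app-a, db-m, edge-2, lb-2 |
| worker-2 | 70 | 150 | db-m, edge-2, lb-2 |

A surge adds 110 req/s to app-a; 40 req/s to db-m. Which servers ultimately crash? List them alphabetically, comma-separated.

Round 1 — app-a at 130 > 100; db-m at 160 > 150. app-a, db-m crash.
  app-a sheds 130 req/s to lb-2, worker-1: 65 each.
    lb-2: 60+65 = 125 > 90
    worker-1: 20+65 = 85 > 80
  db-m sheds 160 req/s to edge-2, worker-1, worker-2: 53 each (1 lost).
    edge-2: 40+53 = 93 > 70
    worker-1: 85+53 = 138 > 80
    worker-2: 70+53 = 123 ≤ 150
Round 2 — edge-2, lb-2, worker-1 crash.
  edge-2 sheds 93 req/s to worker-2: 93 each.
    worker-2: 123+93 = 216 > 150
  lb-2 sheds 125 req/s to worker-2: 125 each.
    worker-2: 216+125 = 341 > 150
  worker-1 sheds 138 req/s: no online neighbours, lost.
Round 3 — worker-2 crashes.
  worker-2 sheds 341 req/s: no online neighbours, lost.
No further crashes.

app-a, db-m, edge-2, lb-2, worker-1, worker-2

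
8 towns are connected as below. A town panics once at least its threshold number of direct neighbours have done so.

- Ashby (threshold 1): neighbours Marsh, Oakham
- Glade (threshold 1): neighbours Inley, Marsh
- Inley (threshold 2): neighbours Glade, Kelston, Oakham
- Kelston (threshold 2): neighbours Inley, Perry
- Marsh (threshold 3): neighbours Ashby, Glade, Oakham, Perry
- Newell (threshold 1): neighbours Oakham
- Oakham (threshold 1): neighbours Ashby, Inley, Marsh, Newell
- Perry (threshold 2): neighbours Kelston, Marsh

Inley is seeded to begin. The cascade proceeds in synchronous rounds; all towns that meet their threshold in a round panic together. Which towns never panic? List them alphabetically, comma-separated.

Kelston, Perry

Round 1 — Inley panics (initial).
Round 2 — checking thresholds:
  Glade: 1 of 2 neighbours ≥ 1, panics.
  Kelston: 1 of 2 neighbours < 2, holds.
  Oakham: 1 of 4 neighbours ≥ 1, panics.
Round 3 — checking thresholds:
  Ashby: 1 of 2 neighbours ≥ 1, panics.
  Kelston: 1 of 2 neighbours < 2, holds.
  Marsh: 2 of 4 neighbours < 3, holds.
  Newell: 1 of 1 neighbours ≥ 1, panics.
Round 4 — checking thresholds:
  Kelston: 1 of 2 neighbours < 2, holds.
  Marsh: 3 of 4 neighbours ≥ 3, panics.
Round 5 — no new panics; cascade stops.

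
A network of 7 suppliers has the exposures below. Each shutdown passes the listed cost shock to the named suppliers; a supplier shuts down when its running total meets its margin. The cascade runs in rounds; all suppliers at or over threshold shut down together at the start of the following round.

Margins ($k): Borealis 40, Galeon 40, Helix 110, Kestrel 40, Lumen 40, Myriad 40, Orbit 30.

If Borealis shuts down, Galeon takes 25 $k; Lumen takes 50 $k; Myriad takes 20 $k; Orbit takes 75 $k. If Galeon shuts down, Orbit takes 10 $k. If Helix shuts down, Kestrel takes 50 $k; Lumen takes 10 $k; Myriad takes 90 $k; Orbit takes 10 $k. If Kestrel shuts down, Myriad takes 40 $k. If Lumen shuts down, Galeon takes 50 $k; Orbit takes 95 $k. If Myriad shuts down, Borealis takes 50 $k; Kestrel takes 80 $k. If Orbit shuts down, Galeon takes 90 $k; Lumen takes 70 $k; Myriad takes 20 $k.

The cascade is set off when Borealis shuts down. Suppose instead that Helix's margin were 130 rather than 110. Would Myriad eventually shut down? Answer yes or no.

With Helix's margin at 130:
Round 1 — Borealis shuts down (initial).
  Galeon: +25 → 25 < 40
  Lumen: +50 → 50 ≥ 40
  Myriad: +20 → 20 < 40
  Orbit: +75 → 75 ≥ 30
Round 2 — Lumen, Orbit shut down.
  Galeon: +50+90 → 165 ≥ 40
  Myriad: +20 → 40 ≥ 40
Round 3 — Galeon, Myriad shut down.
  Kestrel: +80 → 80 ≥ 40
Round 4 — Kestrel shuts down.
No further shutdowns.

yes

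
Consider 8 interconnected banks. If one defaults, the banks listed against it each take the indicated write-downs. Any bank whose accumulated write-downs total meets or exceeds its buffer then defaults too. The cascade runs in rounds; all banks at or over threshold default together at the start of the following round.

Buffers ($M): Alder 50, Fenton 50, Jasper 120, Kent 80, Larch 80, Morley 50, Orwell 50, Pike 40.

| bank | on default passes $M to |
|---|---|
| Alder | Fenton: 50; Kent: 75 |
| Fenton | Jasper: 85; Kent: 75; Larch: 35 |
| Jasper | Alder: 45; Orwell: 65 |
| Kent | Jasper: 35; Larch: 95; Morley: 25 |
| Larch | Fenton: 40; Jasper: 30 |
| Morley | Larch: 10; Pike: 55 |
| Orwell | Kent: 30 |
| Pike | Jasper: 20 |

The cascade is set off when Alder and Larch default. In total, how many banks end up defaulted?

6

Round 1 — Alder, Larch default (initial).
  Fenton: +50+40 → 90 ≥ 50
  Jasper: +30 → 30 < 120
  Kent: +75 → 75 < 80
Round 2 — Fenton defaults.
  Jasper: +85 → 115 < 120
  Kent: +75 → 150 ≥ 80
Round 3 — Kent defaults.
  Jasper: +35 → 150 ≥ 120
  Morley: +25 → 25 < 50
Round 4 — Jasper defaults.
  Orwell: +65 → 65 ≥ 50
Round 5 — Orwell defaults.
No further defaults.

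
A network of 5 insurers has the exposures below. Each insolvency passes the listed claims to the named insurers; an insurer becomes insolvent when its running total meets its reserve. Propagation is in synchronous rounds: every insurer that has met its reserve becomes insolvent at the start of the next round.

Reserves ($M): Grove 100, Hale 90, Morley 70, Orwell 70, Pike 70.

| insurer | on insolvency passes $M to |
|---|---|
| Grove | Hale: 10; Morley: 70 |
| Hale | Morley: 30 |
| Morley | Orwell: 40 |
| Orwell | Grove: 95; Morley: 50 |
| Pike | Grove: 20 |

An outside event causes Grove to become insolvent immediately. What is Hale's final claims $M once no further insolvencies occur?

Round 1 — Grove becomes insolvent (initial).
  Hale: +10 → 10 < 90
  Morley: +70 → 70 ≥ 70
Round 2 — Morley becomes insolvent.
  Orwell: +40 → 40 < 70
No further insolvencies.

10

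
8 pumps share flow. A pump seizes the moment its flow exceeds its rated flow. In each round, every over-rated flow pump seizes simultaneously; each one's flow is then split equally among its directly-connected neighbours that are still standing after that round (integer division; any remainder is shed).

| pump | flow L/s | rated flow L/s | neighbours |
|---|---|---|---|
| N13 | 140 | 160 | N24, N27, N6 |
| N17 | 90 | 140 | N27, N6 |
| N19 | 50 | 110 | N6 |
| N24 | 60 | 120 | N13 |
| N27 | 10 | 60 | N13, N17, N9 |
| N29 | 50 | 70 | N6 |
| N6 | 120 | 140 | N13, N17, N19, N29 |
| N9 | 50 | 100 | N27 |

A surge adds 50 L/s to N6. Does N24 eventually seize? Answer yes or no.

Round 1 — N6 at 170 > 140. N6 seizes.
  N6 sheds 170 L/s to N13, N17, N19, N29: 42 each (2 lost).
    N13: 140+42 = 182 > 160
    N17: 90+42 = 132 ≤ 140
    N19: 50+42 = 92 ≤ 110
    N29: 50+42 = 92 > 70
Round 2 — N13, N29 seize.
  N13 sheds 182 L/s to N24, N27: 91 each.
    N24: 60+91 = 151 > 120
    N27: 10+91 = 101 > 60
  N29 sheds 92 L/s: no online neighbours, lost.
Round 3 — N24, N27 seize.
  N24 sheds 151 L/s: no online neighbours, lost.
  N27 sheds 101 L/s to N17, N9: 50 each (1 lost).
    N17: 132+50 = 182 > 140
    N9: 50+50 = 100 ≤ 100
Round 4 — N17 seizes.
  N17 sheds 182 L/s: no online neighbours, lost.
No further seizures.

yes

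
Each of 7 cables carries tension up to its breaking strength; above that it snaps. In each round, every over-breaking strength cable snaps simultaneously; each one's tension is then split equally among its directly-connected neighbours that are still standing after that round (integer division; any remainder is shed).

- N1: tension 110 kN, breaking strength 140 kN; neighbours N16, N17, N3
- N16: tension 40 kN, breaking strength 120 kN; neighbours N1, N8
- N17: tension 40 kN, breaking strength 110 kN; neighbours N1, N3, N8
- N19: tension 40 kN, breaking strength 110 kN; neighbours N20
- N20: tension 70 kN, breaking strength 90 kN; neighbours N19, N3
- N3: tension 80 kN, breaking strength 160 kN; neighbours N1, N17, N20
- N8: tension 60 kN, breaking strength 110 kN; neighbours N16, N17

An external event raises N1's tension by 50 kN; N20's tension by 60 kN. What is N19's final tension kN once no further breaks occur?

105

Round 1 — N1 at 160 > 140; N20 at 130 > 90. N1, N20 snap.
  N1 sheds 160 kN to N16, N17, N3: 53 each (1 lost).
    N16: 40+53 = 93 ≤ 120
    N17: 40+53 = 93 ≤ 110
    N3: 80+53 = 133 ≤ 160
  N20 sheds 130 kN to N19, N3: 65 each.
    N19: 40+65 = 105 ≤ 110
    N3: 133+65 = 198 > 160
Round 2 — N3 snaps.
  N3 sheds 198 kN to N17: 198 each.
    N17: 93+198 = 291 > 110
Round 3 — N17 snaps.
  N17 sheds 291 kN to N8: 291 each.
    N8: 60+291 = 351 > 110
Round 4 — N8 snaps.
  N8 sheds 351 kN to N16: 351 each.
    N16: 93+351 = 444 > 120
Round 5 — N16 snaps.
  N16 sheds 444 kN: no online neighbours, lost.
No further breaks.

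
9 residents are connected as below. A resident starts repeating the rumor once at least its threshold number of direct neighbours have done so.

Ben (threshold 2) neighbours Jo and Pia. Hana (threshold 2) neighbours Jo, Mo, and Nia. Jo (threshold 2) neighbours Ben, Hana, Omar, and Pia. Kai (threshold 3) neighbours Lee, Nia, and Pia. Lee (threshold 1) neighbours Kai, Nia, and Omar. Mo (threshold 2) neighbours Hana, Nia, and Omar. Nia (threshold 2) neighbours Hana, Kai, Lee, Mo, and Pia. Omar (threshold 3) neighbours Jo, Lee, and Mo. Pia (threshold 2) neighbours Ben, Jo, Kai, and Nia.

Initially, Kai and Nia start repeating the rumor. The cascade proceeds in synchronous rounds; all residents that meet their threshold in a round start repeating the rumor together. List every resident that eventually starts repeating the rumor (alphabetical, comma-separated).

Round 1 — Kai, Nia start repeating the rumor (initial).
Round 2 — checking thresholds:
  Hana: 1 of 3 neighbours < 2, not yet.
  Lee: 2 of 3 neighbours ≥ 1, starts repeating the rumor.
  Mo: 1 of 3 neighbours < 2, not yet.
  Pia: 2 of 4 neighbours ≥ 2, starts repeating the rumor.
Round 3 — no new spreads; cascade stops.

Kai, Lee, Nia, Pia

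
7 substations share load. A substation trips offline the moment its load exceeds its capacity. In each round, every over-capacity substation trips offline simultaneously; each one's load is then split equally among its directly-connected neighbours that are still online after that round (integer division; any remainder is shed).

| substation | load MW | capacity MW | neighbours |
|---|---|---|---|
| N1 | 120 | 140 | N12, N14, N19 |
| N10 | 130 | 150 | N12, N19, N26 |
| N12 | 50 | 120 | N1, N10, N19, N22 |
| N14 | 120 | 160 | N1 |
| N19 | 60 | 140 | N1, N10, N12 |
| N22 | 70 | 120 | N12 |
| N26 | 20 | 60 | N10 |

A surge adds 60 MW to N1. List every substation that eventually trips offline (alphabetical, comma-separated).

Round 1 — N1 at 180 > 140. N1 trips offline.
  N1 sheds 180 MW to N12, N14, N19: 60 each.
    N12: 50+60 = 110 ≤ 120
    N14: 120+60 = 180 > 160
    N19: 60+60 = 120 ≤ 140
Round 2 — N14 trips offline.
  N14 sheds 180 MW: no online neighbours, lost.
No further trips.

N1, N14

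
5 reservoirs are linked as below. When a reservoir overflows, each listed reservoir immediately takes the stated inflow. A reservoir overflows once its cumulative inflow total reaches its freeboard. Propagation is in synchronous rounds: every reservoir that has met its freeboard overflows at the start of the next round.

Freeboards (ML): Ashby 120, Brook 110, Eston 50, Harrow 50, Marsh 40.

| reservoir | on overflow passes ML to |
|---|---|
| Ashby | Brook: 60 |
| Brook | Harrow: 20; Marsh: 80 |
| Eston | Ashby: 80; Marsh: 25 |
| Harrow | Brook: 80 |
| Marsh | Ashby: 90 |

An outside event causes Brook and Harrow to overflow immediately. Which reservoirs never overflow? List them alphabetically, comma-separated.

Round 1 — Brook, Harrow overflow (initial).
  Marsh: +80 → 80 ≥ 40
Round 2 — Marsh overflows.
  Ashby: +90 → 90 < 120
No further overflows.

Ashby, Eston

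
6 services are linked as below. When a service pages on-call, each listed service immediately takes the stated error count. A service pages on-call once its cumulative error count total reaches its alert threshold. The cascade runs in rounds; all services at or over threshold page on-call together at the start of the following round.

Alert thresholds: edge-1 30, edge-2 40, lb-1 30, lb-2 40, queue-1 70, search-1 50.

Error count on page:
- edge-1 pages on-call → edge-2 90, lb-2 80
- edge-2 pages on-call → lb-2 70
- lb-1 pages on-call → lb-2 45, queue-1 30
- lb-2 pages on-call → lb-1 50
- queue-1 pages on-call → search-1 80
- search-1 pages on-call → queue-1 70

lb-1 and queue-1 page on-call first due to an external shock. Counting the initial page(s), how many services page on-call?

Round 1 — lb-1, queue-1 page on-call (initial).
  lb-2: +45 → 45 ≥ 40
  search-1: +80 → 80 ≥ 50
Round 2 — lb-2, search-1 page on-call.
No further pages.

4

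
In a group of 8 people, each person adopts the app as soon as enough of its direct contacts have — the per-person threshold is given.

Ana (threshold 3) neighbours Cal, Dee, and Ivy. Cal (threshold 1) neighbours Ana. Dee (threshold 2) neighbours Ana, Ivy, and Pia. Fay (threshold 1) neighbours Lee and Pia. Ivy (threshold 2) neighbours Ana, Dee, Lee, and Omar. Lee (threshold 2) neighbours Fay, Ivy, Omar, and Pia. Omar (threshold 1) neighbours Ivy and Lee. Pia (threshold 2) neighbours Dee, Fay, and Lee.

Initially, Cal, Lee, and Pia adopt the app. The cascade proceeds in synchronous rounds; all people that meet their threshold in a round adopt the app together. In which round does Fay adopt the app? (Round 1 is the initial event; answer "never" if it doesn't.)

Round 1 — Cal, Lee, Pia adopt the app (initial).
Round 2 — checking thresholds:
  Ana: 1 of 3 neighbours < 3, holds.
  Dee: 1 of 3 neighbours < 2, holds.
  Fay: 2 of 2 neighbours ≥ 1, adopts the app.
  Ivy: 1 of 4 neighbours < 2, holds.
  Omar: 1 of 2 neighbours ≥ 1, adopts the app.
Round 3 — checking thresholds:
  Ana: 1 of 3 neighbours < 3, holds.
  Dee: 1 of 3 neighbours < 2, holds.
  Ivy: 2 of 4 neighbours ≥ 2, adopts the app.
Round 4 — checking thresholds:
  Ana: 2 of 3 neighbours < 3, holds.
  Dee: 2 of 3 neighbours ≥ 2, adopts the app.
Round 5 — checking thresholds:
  Ana: 3 of 3 neighbours ≥ 3, adopts the app.
Round 6 — no new adoptions; cascade stops.

2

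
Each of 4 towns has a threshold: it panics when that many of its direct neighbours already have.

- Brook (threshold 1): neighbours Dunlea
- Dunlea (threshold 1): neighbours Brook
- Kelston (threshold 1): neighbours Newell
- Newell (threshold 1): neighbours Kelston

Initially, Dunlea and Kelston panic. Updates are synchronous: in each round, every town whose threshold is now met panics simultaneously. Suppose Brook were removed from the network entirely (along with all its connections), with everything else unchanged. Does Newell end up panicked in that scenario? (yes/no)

yes

With Brook removed:
Round 1 — Dunlea, Kelston panic (initial).
Round 2 — checking thresholds:
  Newell: 1 of 1 neighbours ≥ 1, panics.
Round 3 — no new panics; cascade stops.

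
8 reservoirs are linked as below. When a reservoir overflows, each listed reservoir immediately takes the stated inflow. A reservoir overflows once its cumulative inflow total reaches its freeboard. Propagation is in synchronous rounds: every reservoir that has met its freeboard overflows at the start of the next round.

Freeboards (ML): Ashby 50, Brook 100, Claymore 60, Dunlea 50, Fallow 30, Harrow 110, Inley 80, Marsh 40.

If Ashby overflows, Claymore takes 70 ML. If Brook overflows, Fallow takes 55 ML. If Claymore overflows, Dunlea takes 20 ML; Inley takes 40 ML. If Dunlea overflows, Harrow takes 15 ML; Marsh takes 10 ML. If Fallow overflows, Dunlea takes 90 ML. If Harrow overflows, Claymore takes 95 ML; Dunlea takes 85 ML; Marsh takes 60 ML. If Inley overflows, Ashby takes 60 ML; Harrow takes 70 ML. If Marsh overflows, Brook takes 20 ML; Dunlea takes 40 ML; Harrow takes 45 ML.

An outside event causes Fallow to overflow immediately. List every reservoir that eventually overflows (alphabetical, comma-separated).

Round 1 — Fallow overflows (initial).
  Dunlea: +90 → 90 ≥ 50
Round 2 — Dunlea overflows.
  Harrow: +15 → 15 < 110
  Marsh: +10 → 10 < 40
No further overflows.

Dunlea, Fallow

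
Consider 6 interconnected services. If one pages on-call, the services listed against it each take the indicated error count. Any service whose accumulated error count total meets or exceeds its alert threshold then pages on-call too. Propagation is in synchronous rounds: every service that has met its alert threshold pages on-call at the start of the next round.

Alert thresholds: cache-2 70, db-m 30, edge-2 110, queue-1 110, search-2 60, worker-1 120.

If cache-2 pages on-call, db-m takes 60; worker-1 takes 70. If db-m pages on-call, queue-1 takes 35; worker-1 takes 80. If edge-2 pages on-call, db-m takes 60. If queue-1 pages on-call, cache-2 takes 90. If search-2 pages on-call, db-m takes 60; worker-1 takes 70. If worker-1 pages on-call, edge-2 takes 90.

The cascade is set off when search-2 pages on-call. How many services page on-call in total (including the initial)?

Round 1 — search-2 pages on-call (initial).
  db-m: +60 → 60 ≥ 30
  worker-1: +70 → 70 < 120
Round 2 — db-m pages on-call.
  queue-1: +35 → 35 < 110
  worker-1: +80 → 150 ≥ 120
Round 3 — worker-1 pages on-call.
  edge-2: +90 → 90 < 110
No further pages.

3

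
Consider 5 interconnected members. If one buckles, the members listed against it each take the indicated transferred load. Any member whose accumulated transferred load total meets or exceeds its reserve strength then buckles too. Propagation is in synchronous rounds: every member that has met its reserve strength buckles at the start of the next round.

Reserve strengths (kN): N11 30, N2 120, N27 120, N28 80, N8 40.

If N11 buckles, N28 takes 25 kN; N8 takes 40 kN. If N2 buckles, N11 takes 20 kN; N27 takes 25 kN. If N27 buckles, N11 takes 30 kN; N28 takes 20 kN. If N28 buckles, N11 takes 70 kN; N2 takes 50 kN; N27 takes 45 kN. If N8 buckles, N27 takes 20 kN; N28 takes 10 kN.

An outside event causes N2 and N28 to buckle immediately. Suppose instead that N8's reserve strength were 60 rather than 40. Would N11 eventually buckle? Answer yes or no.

yes

With N8's reserve strength at 60:
Round 1 — N2, N28 buckle (initial).
  N11: +20+70 → 90 ≥ 30
  N27: +25+45 → 70 < 120
Round 2 — N11 buckles.
  N8: +40 → 40 < 60
No further bucklings.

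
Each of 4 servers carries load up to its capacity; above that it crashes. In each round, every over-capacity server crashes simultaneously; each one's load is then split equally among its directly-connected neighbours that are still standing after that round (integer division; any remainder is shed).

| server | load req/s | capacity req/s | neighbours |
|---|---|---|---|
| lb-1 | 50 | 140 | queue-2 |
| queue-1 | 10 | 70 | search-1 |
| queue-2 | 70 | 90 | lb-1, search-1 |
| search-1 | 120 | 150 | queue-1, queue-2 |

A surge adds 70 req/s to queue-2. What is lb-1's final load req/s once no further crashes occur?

120

Round 1 — queue-2 at 140 > 90. queue-2 crashes.
  queue-2 sheds 140 req/s to lb-1, search-1: 70 each.
    lb-1: 50+70 = 120 ≤ 140
    search-1: 120+70 = 190 > 150
Round 2 — search-1 crashes.
  search-1 sheds 190 req/s to queue-1: 190 each.
    queue-1: 10+190 = 200 > 70
Round 3 — queue-1 crashes.
  queue-1 sheds 200 req/s: no online neighbours, lost.
No further crashes.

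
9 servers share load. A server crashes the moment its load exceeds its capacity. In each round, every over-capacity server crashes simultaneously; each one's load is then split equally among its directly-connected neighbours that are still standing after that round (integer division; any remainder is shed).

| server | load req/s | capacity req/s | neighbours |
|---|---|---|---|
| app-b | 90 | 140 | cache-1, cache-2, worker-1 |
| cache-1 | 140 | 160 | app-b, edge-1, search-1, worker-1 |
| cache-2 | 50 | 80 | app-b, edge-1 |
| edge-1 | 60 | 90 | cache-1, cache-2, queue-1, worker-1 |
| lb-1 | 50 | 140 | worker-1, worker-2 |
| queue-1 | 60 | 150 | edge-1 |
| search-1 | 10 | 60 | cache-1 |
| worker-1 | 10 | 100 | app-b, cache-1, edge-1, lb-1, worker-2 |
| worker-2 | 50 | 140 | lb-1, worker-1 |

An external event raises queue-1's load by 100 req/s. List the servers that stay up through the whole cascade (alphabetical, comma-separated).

Round 1 — queue-1 at 160 > 150. queue-1 crashes.
  queue-1 sheds 160 req/s to edge-1: 160 each.
    edge-1: 60+160 = 220 > 90
Round 2 — edge-1 crashes.
  edge-1 sheds 220 req/s to cache-1, cache-2, worker-1: 73 each (1 lost).
    cache-1: 140+73 = 213 > 160
    cache-2: 50+73 = 123 > 80
    worker-1: 10+73 = 83 ≤ 100
Round 3 — cache-1, cache-2 crash.
  cache-1 sheds 213 req/s to app-b, search-1, worker-1: 71 each.
    app-b: 90+71 = 161 > 140
    search-1: 10+71 = 81 > 60
    worker-1: 83+71 = 154 > 100
  cache-2 sheds 123 req/s to app-b: 123 each.
    app-b: 161+123 = 284 > 140
Round 4 — app-b, search-1, worker-1 crash.
  app-b sheds 284 req/s: no online neighbours, lost.
  search-1 sheds 81 req/s: no online neighbours, lost.
  worker-1 sheds 154 req/s to lb-1, worker-2: 77 each.
    lb-1: 50+77 = 127 ≤ 140
    worker-2: 50+77 = 127 ≤ 140
No further crashes.

lb-1, worker-2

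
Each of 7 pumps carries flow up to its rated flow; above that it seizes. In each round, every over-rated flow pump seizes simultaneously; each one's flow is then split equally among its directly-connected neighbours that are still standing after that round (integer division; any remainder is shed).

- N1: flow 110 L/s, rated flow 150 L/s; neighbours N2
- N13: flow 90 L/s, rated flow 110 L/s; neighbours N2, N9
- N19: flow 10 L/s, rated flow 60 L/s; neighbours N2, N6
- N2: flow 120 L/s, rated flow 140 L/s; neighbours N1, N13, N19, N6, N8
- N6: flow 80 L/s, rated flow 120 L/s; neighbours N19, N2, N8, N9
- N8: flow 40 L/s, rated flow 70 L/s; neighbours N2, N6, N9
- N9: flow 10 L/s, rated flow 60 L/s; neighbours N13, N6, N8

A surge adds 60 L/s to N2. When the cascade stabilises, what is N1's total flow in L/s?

Round 1 — N2 at 180 > 140. N2 seizes.
  N2 sheds 180 L/s to N1, N13, N19, N6, N8: 36 each.
    N1: 110+36 = 146 ≤ 150
    N13: 90+36 = 126 > 110
    N19: 10+36 = 46 ≤ 60
    N6: 80+36 = 116 ≤ 120
    N8: 40+36 = 76 > 70
Round 2 — N13, N8 seize.
  N13 sheds 126 L/s to N9: 126 each.
    N9: 10+126 = 136 > 60
  N8 sheds 76 L/s to N6, N9: 38 each.
    N6: 116+38 = 154 > 120
    N9: 136+38 = 174 > 60
Round 3 — N6, N9 seize.
  N6 sheds 154 L/s to N19: 154 each.
    N19: 46+154 = 200 > 60
  N9 sheds 174 L/s: no online neighbours, lost.
Round 4 — N19 seizes.
  N19 sheds 200 L/s: no online neighbours, lost.
No further seizures.

146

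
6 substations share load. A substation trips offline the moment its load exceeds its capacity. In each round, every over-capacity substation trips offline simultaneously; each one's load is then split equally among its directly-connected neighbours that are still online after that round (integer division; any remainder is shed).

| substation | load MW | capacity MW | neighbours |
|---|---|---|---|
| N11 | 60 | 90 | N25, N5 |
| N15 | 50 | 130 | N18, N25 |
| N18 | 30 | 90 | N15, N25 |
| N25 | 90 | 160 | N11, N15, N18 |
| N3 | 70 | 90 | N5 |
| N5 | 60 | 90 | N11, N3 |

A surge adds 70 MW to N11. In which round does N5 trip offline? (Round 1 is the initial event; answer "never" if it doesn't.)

2

Round 1 — N11 at 130 > 90. N11 trips offline.
  N11 sheds 130 MW to N25, N5: 65 each.
    N25: 90+65 = 155 ≤ 160
    N5: 60+65 = 125 > 90
Round 2 — N5 trips offline.
  N5 sheds 125 MW to N3: 125 each.
    N3: 70+125 = 195 > 90
Round 3 — N3 trips offline.
  N3 sheds 195 MW: no online neighbours, lost.
No further trips.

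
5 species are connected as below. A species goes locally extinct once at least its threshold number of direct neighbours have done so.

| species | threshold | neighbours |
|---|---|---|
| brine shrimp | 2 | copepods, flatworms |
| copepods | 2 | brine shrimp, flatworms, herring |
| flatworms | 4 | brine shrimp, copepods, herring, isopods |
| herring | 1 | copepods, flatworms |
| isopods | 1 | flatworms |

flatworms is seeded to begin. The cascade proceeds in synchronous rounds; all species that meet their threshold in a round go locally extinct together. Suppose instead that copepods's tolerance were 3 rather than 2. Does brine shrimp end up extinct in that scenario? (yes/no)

no

With copepods's tolerance at 3:
Round 1 — flatworms goes locally extinct (initial).
Round 2 — checking thresholds:
  brine shrimp: 1 of 2 neighbours < 2, not yet.
  copepods: 1 of 3 neighbours < 3, not yet.
  herring: 1 of 2 neighbours ≥ 1, goes locally extinct.
  isopods: 1 of 1 neighbours ≥ 1, goes locally extinct.
Round 3 — no new extinctions; cascade stops.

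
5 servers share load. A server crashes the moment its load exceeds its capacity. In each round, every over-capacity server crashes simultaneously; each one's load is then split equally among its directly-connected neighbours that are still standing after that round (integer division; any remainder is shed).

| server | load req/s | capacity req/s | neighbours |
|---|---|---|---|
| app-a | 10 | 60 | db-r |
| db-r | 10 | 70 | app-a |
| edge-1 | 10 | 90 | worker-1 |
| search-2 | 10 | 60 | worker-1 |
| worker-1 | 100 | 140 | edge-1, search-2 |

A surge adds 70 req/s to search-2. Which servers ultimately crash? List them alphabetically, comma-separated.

Round 1 — search-2 at 80 > 60. search-2 crashes.
  search-2 sheds 80 req/s to worker-1: 80 each.
    worker-1: 100+80 = 180 > 140
Round 2 — worker-1 crashes.
  worker-1 sheds 180 req/s to edge-1: 180 each.
    edge-1: 10+180 = 190 > 90
Round 3 — edge-1 crashes.
  edge-1 sheds 190 req/s: no online neighbours, lost.
No further crashes.

edge-1, search-2, worker-1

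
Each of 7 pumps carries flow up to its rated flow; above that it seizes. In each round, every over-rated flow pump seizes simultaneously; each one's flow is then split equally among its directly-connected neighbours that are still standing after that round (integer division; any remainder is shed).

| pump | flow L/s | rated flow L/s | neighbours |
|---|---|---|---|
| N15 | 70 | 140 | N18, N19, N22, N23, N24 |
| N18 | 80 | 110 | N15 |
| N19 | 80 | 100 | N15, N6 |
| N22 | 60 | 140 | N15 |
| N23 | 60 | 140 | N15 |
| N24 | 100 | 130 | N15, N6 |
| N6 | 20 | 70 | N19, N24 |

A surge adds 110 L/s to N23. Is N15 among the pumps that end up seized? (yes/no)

yes

Round 1 — N23 at 170 > 140. N23 seizes.
  N23 sheds 170 L/s to N15: 170 each.
    N15: 70+170 = 240 > 140
Round 2 — N15 seizes.
  N15 sheds 240 L/s to N18, N19, N22, N24: 60 each.
    N18: 80+60 = 140 > 110
    N19: 80+60 = 140 > 100
    N22: 60+60 = 120 ≤ 140
    N24: 100+60 = 160 > 130
Round 3 — N18, N19, N24 seize.
  N18 sheds 140 L/s: no online neighbours, lost.
  N19 sheds 140 L/s to N6: 140 each.
    N6: 20+140 = 160 > 70
  N24 sheds 160 L/s to N6: 160 each.
    N6: 160+160 = 320 > 70
Round 4 — N6 seizes.
  N6 sheds 320 L/s: no online neighbours, lost.
No further seizures.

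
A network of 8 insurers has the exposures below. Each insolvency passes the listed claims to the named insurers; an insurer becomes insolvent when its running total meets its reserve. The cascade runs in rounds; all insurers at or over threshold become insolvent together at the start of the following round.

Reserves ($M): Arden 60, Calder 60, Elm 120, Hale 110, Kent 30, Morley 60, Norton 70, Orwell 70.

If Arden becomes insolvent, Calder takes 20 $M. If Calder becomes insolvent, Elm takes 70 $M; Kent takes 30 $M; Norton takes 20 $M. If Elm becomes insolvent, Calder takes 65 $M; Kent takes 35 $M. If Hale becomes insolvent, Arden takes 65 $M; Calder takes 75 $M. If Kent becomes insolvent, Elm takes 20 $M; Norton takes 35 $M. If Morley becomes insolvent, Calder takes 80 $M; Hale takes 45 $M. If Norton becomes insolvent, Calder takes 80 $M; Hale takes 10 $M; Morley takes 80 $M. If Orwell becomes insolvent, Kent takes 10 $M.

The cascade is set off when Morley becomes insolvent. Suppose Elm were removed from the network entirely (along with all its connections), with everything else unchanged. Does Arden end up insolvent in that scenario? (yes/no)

With Elm removed:
Round 1 — Morley becomes insolvent (initial).
  Calder: +80 → 80 ≥ 60
  Hale: +45 → 45 < 110
Round 2 — Calder becomes insolvent.
  Kent: +30 → 30 ≥ 30
  Norton: +20 → 20 < 70
Round 3 — Kent becomes insolvent.
  Norton: +35 → 55 < 70
No further insolvencies.

no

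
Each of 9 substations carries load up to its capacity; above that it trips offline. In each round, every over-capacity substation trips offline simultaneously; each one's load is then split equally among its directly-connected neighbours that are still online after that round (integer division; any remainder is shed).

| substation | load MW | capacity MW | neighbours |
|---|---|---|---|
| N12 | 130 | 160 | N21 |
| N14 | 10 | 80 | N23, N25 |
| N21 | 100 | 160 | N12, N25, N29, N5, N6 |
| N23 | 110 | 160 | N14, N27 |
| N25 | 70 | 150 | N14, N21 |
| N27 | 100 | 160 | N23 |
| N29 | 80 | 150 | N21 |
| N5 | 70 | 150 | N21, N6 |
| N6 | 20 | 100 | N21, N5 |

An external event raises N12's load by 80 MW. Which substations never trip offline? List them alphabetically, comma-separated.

N14, N23, N25, N27, N5, N6

Round 1 — N12 at 210 > 160. N12 trips offline.
  N12 sheds 210 MW to N21: 210 each.
    N21: 100+210 = 310 > 160
Round 2 — N21 trips offline.
  N21 sheds 310 MW to N25, N29, N5, N6: 77 each (2 lost).
    N25: 70+77 = 147 ≤ 150
    N29: 80+77 = 157 > 150
    N5: 70+77 = 147 ≤ 150
    N6: 20+77 = 97 ≤ 100
Round 3 — N29 trips offline.
  N29 sheds 157 MW: no online neighbours, lost.
No further trips.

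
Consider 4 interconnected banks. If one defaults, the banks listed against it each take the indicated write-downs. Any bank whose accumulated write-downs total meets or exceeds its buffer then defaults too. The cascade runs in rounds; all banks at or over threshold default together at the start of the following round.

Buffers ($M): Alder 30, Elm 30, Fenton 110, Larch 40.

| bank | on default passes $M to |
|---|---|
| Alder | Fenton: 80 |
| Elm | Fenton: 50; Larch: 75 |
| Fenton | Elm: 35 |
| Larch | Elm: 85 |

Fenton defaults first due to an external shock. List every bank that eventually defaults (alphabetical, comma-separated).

Elm, Fenton, Larch

Round 1 — Fenton defaults (initial).
  Elm: +35 → 35 ≥ 30
Round 2 — Elm defaults.
  Larch: +75 → 75 ≥ 40
Round 3 — Larch defaults.
No further defaults.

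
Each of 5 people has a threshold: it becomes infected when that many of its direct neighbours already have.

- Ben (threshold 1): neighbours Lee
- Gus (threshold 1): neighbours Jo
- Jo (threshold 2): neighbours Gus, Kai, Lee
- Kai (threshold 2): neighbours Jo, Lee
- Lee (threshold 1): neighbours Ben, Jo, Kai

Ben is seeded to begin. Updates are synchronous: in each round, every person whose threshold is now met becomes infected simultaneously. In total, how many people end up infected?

2

Round 1 — Ben becomes infected (initial).
Round 2 — checking thresholds:
  Lee: 1 of 3 neighbours ≥ 1, becomes infected.
Round 3 — no new infections; cascade stops.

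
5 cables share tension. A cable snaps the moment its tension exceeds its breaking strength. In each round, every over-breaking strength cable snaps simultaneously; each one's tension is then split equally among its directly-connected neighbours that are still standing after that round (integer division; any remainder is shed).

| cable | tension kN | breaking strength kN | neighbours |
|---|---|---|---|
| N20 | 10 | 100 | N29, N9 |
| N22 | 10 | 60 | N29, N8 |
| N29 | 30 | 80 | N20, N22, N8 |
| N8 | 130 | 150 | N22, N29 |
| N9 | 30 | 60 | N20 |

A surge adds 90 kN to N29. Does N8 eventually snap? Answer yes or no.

Round 1 — N29 at 120 > 80. N29 snaps.
  N29 sheds 120 kN to N20, N22, N8: 40 each.
    N20: 10+40 = 50 ≤ 100
    N22: 10+40 = 50 ≤ 60
    N8: 130+40 = 170 > 150
Round 2 — N8 snaps.
  N8 sheds 170 kN to N22: 170 each.
    N22: 50+170 = 220 > 60
Round 3 — N22 snaps.
  N22 sheds 220 kN: no online neighbours, lost.
No further breaks.

yes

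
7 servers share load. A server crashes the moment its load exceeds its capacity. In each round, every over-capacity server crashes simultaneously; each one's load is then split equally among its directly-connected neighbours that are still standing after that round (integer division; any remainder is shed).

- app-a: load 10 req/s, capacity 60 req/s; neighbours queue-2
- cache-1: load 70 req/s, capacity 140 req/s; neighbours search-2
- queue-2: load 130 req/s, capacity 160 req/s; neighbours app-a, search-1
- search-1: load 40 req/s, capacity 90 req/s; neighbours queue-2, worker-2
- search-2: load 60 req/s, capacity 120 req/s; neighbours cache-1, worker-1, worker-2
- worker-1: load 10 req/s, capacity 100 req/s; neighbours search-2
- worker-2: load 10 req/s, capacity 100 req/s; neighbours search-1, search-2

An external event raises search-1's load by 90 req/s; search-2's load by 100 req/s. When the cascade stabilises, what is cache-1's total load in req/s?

Round 1 — search-1 at 130 > 90; search-2 at 160 > 120. search-1, search-2 crash.
  search-1 sheds 130 req/s to queue-2, worker-2: 65 each.
    queue-2: 130+65 = 195 > 160
    worker-2: 10+65 = 75 ≤ 100
  search-2 sheds 160 req/s to cache-1, worker-1, worker-2: 53 each (1 lost).
    cache-1: 70+53 = 123 ≤ 140
    worker-1: 10+53 = 63 ≤ 100
    worker-2: 75+53 = 128 > 100
Round 2 — queue-2, worker-2 crash.
  queue-2 sheds 195 req/s to app-a: 195 each.
    app-a: 10+195 = 205 > 60
  worker-2 sheds 128 req/s: no online neighbours, lost.
Round 3 — app-a crashes.
  app-a sheds 205 req/s: no online neighbours, lost.
No further crashes.

123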